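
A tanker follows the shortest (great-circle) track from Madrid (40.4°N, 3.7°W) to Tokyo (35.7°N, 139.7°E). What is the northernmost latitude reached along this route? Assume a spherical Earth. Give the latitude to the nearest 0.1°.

≈ 68.2°N

The great circle lies in the plane with unit normal n̂ = (p₁ × p₂)/|p₁ × p₂|.
Here n̂_z ≈ +0.371; the vertex latitude is φ_max = arccos|n̂_z| ≈ 68.2°.
Check via Clairaut: cos φ_max = |cos φ₁| · sin C = cos(40.4°)·sin(29.2°) ≈ 0.371, again giving ≈ 68.2°.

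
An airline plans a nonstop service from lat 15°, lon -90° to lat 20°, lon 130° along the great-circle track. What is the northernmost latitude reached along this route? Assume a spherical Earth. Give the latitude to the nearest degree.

The great circle lies in the plane with unit normal n̂ = (p₁ × p₂)/|p₁ × p₂|.
Here n̂_z ≈ -0.734; the vertex latitude is φ_max = arccos|n̂_z| ≈ 42.8°.
Check via Clairaut: cos φ_max = |cos φ₁| · sin C = cos(15.0°)·sin(49.5°) ≈ 0.734, again giving ≈ 42.8°.

≈ 43°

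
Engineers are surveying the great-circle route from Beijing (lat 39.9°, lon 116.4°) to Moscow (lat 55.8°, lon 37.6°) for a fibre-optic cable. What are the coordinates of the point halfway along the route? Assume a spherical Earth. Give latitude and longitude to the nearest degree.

≈ lat 55°, lon 84°

From cos δ = sin φ₁ sin φ₂ + cos φ₁ cos φ₂ cos Δλ, the central angle is δ ≈ 0.909 rad (52.1°).
Interpolate at f = 1/2 with slerp weights a = sin((1−f)δ)/sin δ ≈ 0.557, b = sin(fδ)/sin δ ≈ 0.557.
p = a·p₁ + b·p₂ ≈ (0.058, 0.573, 0.817); φ = arcsin(p_z) ≈ 54.81°, λ = atan2(p_y, p_x) ≈ 84.22°.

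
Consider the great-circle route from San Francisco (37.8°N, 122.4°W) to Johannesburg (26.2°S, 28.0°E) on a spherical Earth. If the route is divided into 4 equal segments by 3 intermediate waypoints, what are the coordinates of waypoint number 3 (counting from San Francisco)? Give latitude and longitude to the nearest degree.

≈ (3°S, 4°W)

Write both endpoints as unit vectors p₁, p₂ with components (cos φ cos λ, cos φ sin λ, sin φ).
The central angle between the endpoints is δ = arccos(p₁·p₂) ≈ 2.662 rad (152.5°).
Interpolate at f = 3/4 with slerp weights a = sin((1−f)δ)/sin δ ≈ 1.337, b = sin(fδ)/sin δ ≈ 1.973.
p = a·p₁ + b·p₂ ≈ (0.997, -0.061, -0.051); φ = arcsin(p_z) ≈ -2.95°, λ = atan2(p_y, p_x) ≈ -3.51°.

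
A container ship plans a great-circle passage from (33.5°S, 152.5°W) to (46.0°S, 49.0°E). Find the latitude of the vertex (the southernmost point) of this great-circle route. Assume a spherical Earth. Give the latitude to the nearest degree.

≈ 78°S

The great circle lies in the plane with unit normal n̂ = (p₁ × p₂)/|p₁ × p₂|.
Here n̂_z ≈ -0.214; the vertex latitude is φ_max = arccos|n̂_z| ≈ 77.6°.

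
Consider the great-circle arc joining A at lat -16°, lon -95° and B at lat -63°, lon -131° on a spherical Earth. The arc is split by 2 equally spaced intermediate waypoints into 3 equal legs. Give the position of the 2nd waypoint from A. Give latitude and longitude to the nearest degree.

The haversine formula gives a central angle δ ≈ 0.929 rad (53.2°) between the endpoints.
Interpolate at f = 2/3 with slerp weights a = sin((1−f)δ)/sin δ ≈ 0.380, b = sin(fδ)/sin δ ≈ 0.725.
p = a·p₁ + b·p₂ ≈ (-0.248, -0.613, -0.751); φ = arcsin(p_z) ≈ -48.64°, λ = atan2(p_y, p_x) ≈ -112.02°.

≈ lat -49°, lon -112°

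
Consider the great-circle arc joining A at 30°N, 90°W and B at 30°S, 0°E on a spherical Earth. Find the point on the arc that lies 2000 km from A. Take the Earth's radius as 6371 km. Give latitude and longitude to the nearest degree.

From cos δ = sin φ₁ sin φ₂ + cos φ₁ cos φ₂ cos Δλ, the central angle is δ ≈ 1.823 rad (104.5°). The total great-circle distance is δ·R ≈ 1.823 × 6371 ≈ 11617 km, so the target fraction is f = 2000/11617 ≈ 0.172.
Interpolate at f ≈ 0.172 with slerp weights a = sin((1−f)δ)/sin δ ≈ 1.031, b = sin(fδ)/sin δ ≈ 0.319.
p = a·p₁ + b·p₂ ≈ (0.276, -0.893, 0.356); φ = arcsin(p_z) ≈ 20.85°, λ = atan2(p_y, p_x) ≈ -72.81°.

≈ 21°N, 73°W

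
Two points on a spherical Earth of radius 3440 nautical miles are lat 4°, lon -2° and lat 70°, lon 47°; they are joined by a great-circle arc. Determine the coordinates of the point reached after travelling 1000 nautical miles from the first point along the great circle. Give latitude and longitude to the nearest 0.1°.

Convert each endpoint to a unit vector on the sphere (x = cos φ cos λ, y = cos φ sin λ, z = sin φ).
The central angle between the endpoints is δ = arccos(p₁·p₂) ≈ 1.277 rad (73.2°). The total great-circle distance is δ·R ≈ 1.277 × 3440 ≈ 4394 nmi, so the target fraction is f = 1000/4394 ≈ 0.228.
Interpolate at f ≈ 0.228 with slerp weights a = sin((1−f)δ)/sin δ ≈ 0.871, b = sin(fδ)/sin δ ≈ 0.299.
p = a·p₁ + b·p₂ ≈ (0.939, 0.045, 0.342); φ = arcsin(p_z) ≈ 20.01°, λ = atan2(p_y, p_x) ≈ 2.72°.

≈ lat 20.0°, lon 2.7°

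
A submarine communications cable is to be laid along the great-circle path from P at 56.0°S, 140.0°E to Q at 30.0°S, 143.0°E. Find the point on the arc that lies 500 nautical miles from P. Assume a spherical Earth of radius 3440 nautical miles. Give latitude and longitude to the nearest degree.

From cos δ = sin φ₁ sin φ₂ + cos φ₁ cos φ₂ cos Δλ, the central angle is δ ≈ 0.455 rad (26.1°). The total great-circle distance is δ·R ≈ 0.455 × 3440 ≈ 1566 nmi, so the target fraction is f = 500/1566 ≈ 0.319.
Interpolate at f ≈ 0.319 with slerp weights a = sin((1−f)δ)/sin δ ≈ 0.694, b = sin(fδ)/sin δ ≈ 0.329.
p = a·p₁ + b·p₂ ≈ (-0.525, 0.421, -0.740); φ = arcsin(p_z) ≈ -47.71°, λ = atan2(p_y, p_x) ≈ 141.27°.

≈ 48°S, 141°E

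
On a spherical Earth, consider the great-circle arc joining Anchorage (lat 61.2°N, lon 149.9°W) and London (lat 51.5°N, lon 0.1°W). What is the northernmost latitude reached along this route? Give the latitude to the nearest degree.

The great circle lies in the plane with unit normal n̂ = (p₁ × p₂)/|p₁ × p₂|.
Here n̂_z ≈ +0.167; the vertex latitude is φ_max = arccos|n̂_z| ≈ 80.4°.
Check via Clairaut: cos φ_max = |cos φ₁| · sin C = cos(61.2°)·sin(20.3°) ≈ 0.167, again giving ≈ 80.4°.

≈ 80°N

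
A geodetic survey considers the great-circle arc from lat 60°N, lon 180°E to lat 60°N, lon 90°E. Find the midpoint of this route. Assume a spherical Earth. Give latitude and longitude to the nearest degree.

Convert each endpoint to a unit vector on the sphere (x = cos φ cos λ, y = cos φ sin λ, z = sin φ).
The central angle between the endpoints is δ = arccos(p₁·p₂) ≈ 0.723 rad (41.4°).
Interpolate at f = 1/2 with slerp weights a = sin((1−f)δ)/sin δ ≈ 0.535, b = sin(fδ)/sin δ ≈ 0.535.
p = a·p₁ + b·p₂ ≈ (-0.267, 0.267, 0.926); φ = arcsin(p_z) ≈ 67.79°, λ = atan2(p_y, p_x) ≈ 135.00°.

≈ lat 68°N, lon 135°E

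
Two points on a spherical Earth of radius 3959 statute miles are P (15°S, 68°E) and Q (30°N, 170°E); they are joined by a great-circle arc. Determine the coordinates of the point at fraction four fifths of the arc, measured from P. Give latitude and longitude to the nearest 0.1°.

≈ (25.1°N, 146.3°E)

The haversine formula gives a central angle δ ≈ 1.879 rad (107.7°) between the endpoints.
Interpolate at f = 4/5 with slerp weights a = sin((1−f)δ)/sin δ ≈ 0.385, b = sin(fδ)/sin δ ≈ 1.047.
p = a·p₁ + b·p₂ ≈ (-0.754, 0.502, 0.424); φ = arcsin(p_z) ≈ 25.08°, λ = atan2(p_y, p_x) ≈ 146.31°.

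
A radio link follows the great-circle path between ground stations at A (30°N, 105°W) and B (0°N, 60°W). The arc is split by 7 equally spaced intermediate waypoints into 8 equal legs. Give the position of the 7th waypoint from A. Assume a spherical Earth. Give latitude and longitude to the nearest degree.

From cos δ = sin φ₁ sin φ₂ + cos φ₁ cos φ₂ cos Δλ, the central angle is δ ≈ 0.912 rad (52.2°).
Interpolate at f = 7/8 with slerp weights a = sin((1−f)δ)/sin δ ≈ 0.144, b = sin(fδ)/sin δ ≈ 0.905.
p = a·p₁ + b·p₂ ≈ (0.420, -0.904, 0.072); φ = arcsin(p_z) ≈ 4.12°, λ = atan2(p_y, p_x) ≈ -65.07°.

≈ (4°N, 65°W)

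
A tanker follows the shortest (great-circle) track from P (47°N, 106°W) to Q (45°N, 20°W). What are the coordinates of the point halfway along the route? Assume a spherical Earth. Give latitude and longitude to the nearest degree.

≈ (55°N, 62°W)

Convert each endpoint to a unit vector on the sphere (x = cos φ cos λ, y = cos φ sin λ, z = sin φ).
The central angle between the endpoints is δ = arccos(p₁·p₂) ≈ 0.987 rad (56.6°).
Interpolate at f = 1/2 with slerp weights a = sin((1−f)δ)/sin δ ≈ 0.568, b = sin(fδ)/sin δ ≈ 0.568.
p = a·p₁ + b·p₂ ≈ (0.271, -0.510, 0.817); φ = arcsin(p_z) ≈ 54.76°, λ = atan2(p_y, p_x) ≈ -62.03°.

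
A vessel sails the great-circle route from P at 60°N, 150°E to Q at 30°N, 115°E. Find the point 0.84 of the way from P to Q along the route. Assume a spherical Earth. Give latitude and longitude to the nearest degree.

Convert each endpoint to a unit vector on the sphere (x = cos φ cos λ, y = cos φ sin λ, z = sin φ).
The central angle between the endpoints is δ = arccos(p₁·p₂) ≈ 0.664 rad (38.0°).
Interpolate at f = 0.84 with slerp weights a = sin((1−f)δ)/sin δ ≈ 0.172, b = sin(fδ)/sin δ ≈ 0.859.
p = a·p₁ + b·p₂ ≈ (-0.389, 0.717, 0.578); φ = arcsin(p_z) ≈ 35.34°, λ = atan2(p_y, p_x) ≈ 118.47°.

≈ 35°N, 118°E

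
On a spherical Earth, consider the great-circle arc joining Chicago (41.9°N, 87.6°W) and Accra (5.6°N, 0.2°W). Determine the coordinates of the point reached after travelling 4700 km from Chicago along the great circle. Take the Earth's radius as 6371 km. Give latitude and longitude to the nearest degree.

Convert each endpoint to a unit vector on the sphere (x = cos φ cos λ, y = cos φ sin λ, z = sin φ).
The central angle between the endpoints is δ = arccos(p₁·p₂) ≈ 1.472 rad (84.3°). The total great-circle distance is δ·R ≈ 1.472 × 6371 ≈ 9377 km, so the target fraction is f = 4700/9377 ≈ 0.501.
Interpolate at f ≈ 0.501 with slerp weights a = sin((1−f)δ)/sin δ ≈ 0.673, b = sin(fδ)/sin δ ≈ 0.676.
p = a·p₁ + b·p₂ ≈ (0.694, -0.503, 0.516); φ = arcsin(p_z) ≈ 31.04°, λ = atan2(p_y, p_x) ≈ -35.95°.

≈ 31°N, 36°W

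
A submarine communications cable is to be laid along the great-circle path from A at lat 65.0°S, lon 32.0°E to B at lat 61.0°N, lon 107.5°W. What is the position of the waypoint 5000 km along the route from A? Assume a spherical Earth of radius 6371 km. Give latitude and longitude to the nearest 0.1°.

Write both endpoints as unit vectors p₁, p₂ with components (cos φ cos λ, cos φ sin λ, sin φ).
The central angle between the endpoints is δ = arccos(p₁·p₂) ≈ 2.819 rad (161.5°). The total great-circle distance is δ·R ≈ 2.819 × 6371 ≈ 17961 km, so the target fraction is f = 5000/17961 ≈ 0.278.
Interpolate at f ≈ 0.278 with slerp weights a = sin((1−f)δ)/sin δ ≈ 2.823, b = sin(fδ)/sin δ ≈ 2.230.
p = a·p₁ + b·p₂ ≈ (0.687, -0.399, -0.608); φ = arcsin(p_z) ≈ -37.43°, λ = atan2(p_y, p_x) ≈ -30.16°.

≈ lat 37.4°S, lon 30.2°W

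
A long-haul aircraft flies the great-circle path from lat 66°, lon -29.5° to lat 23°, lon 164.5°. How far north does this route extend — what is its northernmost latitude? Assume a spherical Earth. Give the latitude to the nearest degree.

The great circle lies in the plane with unit normal n̂ = (p₁ × p₂)/|p₁ × p₂|.
Here n̂_z ≈ -0.091; the vertex latitude is φ_max = arccos|n̂_z| ≈ 84.8°.
Check via Clairaut: cos φ_max = |cos φ₁| · sin C = cos(66.0°)·sin(12.9°) ≈ 0.091, again giving ≈ 84.8°.

≈ 85°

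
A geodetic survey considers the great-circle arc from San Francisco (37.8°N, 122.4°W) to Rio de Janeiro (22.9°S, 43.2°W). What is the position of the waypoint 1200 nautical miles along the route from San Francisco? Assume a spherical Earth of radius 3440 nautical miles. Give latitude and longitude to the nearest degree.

Convert each endpoint to a unit vector on the sphere (x = cos φ cos λ, y = cos φ sin λ, z = sin φ).
The central angle between the endpoints is δ = arccos(p₁·p₂) ≈ 1.673 rad (95.9°). The total great-circle distance is δ·R ≈ 1.673 × 3440 ≈ 5755 nmi, so the target fraction is f = 1200/5755 ≈ 0.208.
Interpolate at f ≈ 0.208 with slerp weights a = sin((1−f)δ)/sin δ ≈ 0.975, b = sin(fδ)/sin δ ≈ 0.344.
p = a·p₁ + b·p₂ ≈ (-0.182, -0.867, 0.464); φ = arcsin(p_z) ≈ 27.63°, λ = atan2(p_y, p_x) ≈ -101.86°.

≈ (28°N, 102°W)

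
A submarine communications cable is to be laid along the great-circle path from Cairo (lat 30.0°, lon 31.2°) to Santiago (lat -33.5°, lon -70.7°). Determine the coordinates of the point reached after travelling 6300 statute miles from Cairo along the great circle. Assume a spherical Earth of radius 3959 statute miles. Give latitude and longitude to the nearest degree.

The haversine formula gives a central angle δ ≈ 2.010 rad (115.1°) between the endpoints. The total great-circle distance is δ·R ≈ 2.010 × 3959 ≈ 7956 mi, so the target fraction is f = 6300/7956 ≈ 0.792.
Interpolate at f ≈ 0.792 with slerp weights a = sin((1−f)δ)/sin δ ≈ 0.449, b = sin(fδ)/sin δ ≈ 1.104.
p = a·p₁ + b·p₂ ≈ (0.637, -0.668, -0.385); φ = arcsin(p_z) ≈ -22.66°, λ = atan2(p_y, p_x) ≈ -46.37°.

≈ lat -23°, lon -46°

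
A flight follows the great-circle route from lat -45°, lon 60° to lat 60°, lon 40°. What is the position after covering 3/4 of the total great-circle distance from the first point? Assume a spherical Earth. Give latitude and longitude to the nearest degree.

≈ lat 34°, lon 48°

Write both endpoints as unit vectors p₁, p₂ with components (cos φ cos λ, cos φ sin λ, sin φ).
The central angle between the endpoints is δ = arccos(p₁·p₂) ≈ 1.855 rad (106.3°).
Interpolate at f = 3/4 with slerp weights a = sin((1−f)δ)/sin δ ≈ 0.466, b = sin(fδ)/sin δ ≈ 1.025.
p = a·p₁ + b·p₂ ≈ (0.557, 0.615, 0.558); φ = arcsin(p_z) ≈ 33.93°, λ = atan2(p_y, p_x) ≈ 47.80°.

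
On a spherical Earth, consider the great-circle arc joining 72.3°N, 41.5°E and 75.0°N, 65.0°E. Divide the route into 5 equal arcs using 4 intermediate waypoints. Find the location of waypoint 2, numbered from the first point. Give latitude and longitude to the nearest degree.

≈ 74°N, 50°E

Convert each endpoint to a unit vector on the sphere (x = cos φ cos λ, y = cos φ sin λ, z = sin φ).
The central angle between the endpoints is δ = arccos(p₁·p₂) ≈ 0.124 rad (7.1°).
Interpolate at f = 2/5 with slerp weights a = sin((1−f)δ)/sin δ ≈ 0.601, b = sin(fδ)/sin δ ≈ 0.401.
p = a·p₁ + b·p₂ ≈ (0.181, 0.215, 0.960); φ = arcsin(p_z) ≈ 73.68°, λ = atan2(p_y, p_x) ≈ 49.97°.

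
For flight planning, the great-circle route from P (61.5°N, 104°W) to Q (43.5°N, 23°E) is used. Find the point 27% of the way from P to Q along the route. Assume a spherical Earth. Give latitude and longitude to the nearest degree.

≈ (72°N, 65°W)

Write both endpoints as unit vectors p₁, p₂ with components (cos φ cos λ, cos φ sin λ, sin φ).
The central angle between the endpoints is δ = arccos(p₁·p₂) ≈ 1.163 rad (66.6°).
Interpolate at f = 0.27 with slerp weights a = sin((1−f)δ)/sin δ ≈ 0.818, b = sin(fδ)/sin δ ≈ 0.336.
p = a·p₁ + b·p₂ ≈ (0.130, -0.283, 0.950); φ = arcsin(p_z) ≈ 71.84°, λ = atan2(p_y, p_x) ≈ -65.30°.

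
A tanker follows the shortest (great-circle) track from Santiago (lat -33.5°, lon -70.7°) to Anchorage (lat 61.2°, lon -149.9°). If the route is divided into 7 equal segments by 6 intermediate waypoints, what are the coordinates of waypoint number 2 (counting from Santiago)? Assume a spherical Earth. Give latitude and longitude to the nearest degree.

≈ lat -5°, lon -87°

Write both endpoints as unit vectors p₁, p₂ with components (cos φ cos λ, cos φ sin λ, sin φ).
The central angle between the endpoints is δ = arccos(p₁·p₂) ≈ 1.991 rad (114.1°).
Interpolate at f = 2/7 with slerp weights a = sin((1−f)δ)/sin δ ≈ 1.083, b = sin(fδ)/sin δ ≈ 0.590.
p = a·p₁ + b·p₂ ≈ (0.053, -0.995, -0.081); φ = arcsin(p_z) ≈ -4.63°, λ = atan2(p_y, p_x) ≈ -86.97°.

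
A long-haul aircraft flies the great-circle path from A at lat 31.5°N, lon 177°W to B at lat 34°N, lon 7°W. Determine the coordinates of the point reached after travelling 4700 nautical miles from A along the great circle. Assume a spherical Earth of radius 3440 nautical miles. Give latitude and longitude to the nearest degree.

≈ lat 69°N, lon 22°W

The haversine formula gives a central angle δ ≈ 1.987 rad (113.8°) between the endpoints. The total great-circle distance is δ·R ≈ 1.987 × 3440 ≈ 6834 nmi, so the target fraction is f = 4700/6834 ≈ 0.688.
Interpolate at f ≈ 0.688 with slerp weights a = sin((1−f)δ)/sin δ ≈ 0.635, b = sin(fδ)/sin δ ≈ 1.070.
p = a·p₁ + b·p₂ ≈ (0.340, -0.137, 0.931); φ = arcsin(p_z) ≈ 68.53°, λ = atan2(p_y, p_x) ≈ -21.89°.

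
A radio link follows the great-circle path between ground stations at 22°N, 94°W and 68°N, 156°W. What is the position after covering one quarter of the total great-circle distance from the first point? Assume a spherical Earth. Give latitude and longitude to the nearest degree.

Write both endpoints as unit vectors p₁, p₂ with components (cos φ cos λ, cos φ sin λ, sin φ).
The central angle between the endpoints is δ = arccos(p₁·p₂) ≈ 1.035 rad (59.3°).
Interpolate at f = 1/4 with slerp weights a = sin((1−f)δ)/sin δ ≈ 0.815, b = sin(fδ)/sin δ ≈ 0.298.
p = a·p₁ + b·p₂ ≈ (-0.155, -0.799, 0.581); φ = arcsin(p_z) ≈ 35.53°, λ = atan2(p_y, p_x) ≈ -100.95°.

≈ 36°N, 101°W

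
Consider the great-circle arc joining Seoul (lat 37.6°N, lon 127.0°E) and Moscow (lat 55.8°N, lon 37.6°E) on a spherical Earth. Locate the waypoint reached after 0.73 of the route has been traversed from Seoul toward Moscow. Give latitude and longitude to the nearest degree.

≈ lat 59°N, lon 67°E

Write both endpoints as unit vectors p₁, p₂ with components (cos φ cos λ, cos φ sin λ, sin φ).
The central angle between the endpoints is δ = arccos(p₁·p₂) ≈ 1.036 rad (59.4°).
Interpolate at f = 0.73 with slerp weights a = sin((1−f)δ)/sin δ ≈ 0.321, b = sin(fδ)/sin δ ≈ 0.798.
p = a·p₁ + b·p₂ ≈ (0.202, 0.477, 0.856); φ = arcsin(p_z) ≈ 58.82°, λ = atan2(p_y, p_x) ≈ 67.01°.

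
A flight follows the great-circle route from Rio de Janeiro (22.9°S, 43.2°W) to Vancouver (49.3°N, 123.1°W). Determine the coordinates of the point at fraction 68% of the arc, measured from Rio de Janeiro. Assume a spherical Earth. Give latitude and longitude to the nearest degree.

Write both endpoints as unit vectors p₁, p₂ with components (cos φ cos λ, cos φ sin λ, sin φ).
The central angle between the endpoints is δ = arccos(p₁·p₂) ≈ 1.762 rad (100.9°).
Interpolate at f = 0.68 with slerp weights a = sin((1−f)δ)/sin δ ≈ 0.544, b = sin(fδ)/sin δ ≈ 0.948.
p = a·p₁ + b·p₂ ≈ (0.028, -0.861, 0.507); φ = arcsin(p_z) ≈ 30.49°, λ = atan2(p_y, p_x) ≈ -88.16°.

≈ 30°N, 88°W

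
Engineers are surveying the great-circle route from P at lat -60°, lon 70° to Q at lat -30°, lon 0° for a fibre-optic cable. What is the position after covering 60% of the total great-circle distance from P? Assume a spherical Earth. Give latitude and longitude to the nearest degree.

From cos δ = sin φ₁ sin φ₂ + cos φ₁ cos φ₂ cos Δλ, the central angle is δ ≈ 0.951 rad (54.5°).
Interpolate at f = 0.60 with slerp weights a = sin((1−f)δ)/sin δ ≈ 0.456, b = sin(fδ)/sin δ ≈ 0.664.
p = a·p₁ + b·p₂ ≈ (0.653, 0.214, -0.727); φ = arcsin(p_z) ≈ -46.61°, λ = atan2(p_y, p_x) ≈ 18.18°.

≈ lat -47°, lon 18°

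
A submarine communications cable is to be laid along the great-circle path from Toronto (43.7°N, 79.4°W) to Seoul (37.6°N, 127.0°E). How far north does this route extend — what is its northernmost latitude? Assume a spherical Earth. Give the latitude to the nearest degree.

The great circle lies in the plane with unit normal n̂ = (p₁ × p₂)/|p₁ × p₂|.
Here n̂_z ≈ -0.256; the vertex latitude is φ_max = arccos|n̂_z| ≈ 75.2°.

≈ 75°N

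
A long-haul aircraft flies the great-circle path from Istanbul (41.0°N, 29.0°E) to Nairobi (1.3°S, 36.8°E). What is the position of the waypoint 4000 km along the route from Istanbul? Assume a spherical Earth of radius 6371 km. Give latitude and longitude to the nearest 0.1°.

≈ 5.5°N, 35.8°E

The haversine formula gives a central angle δ ≈ 0.749 rad (42.9°) between the endpoints. The total great-circle distance is δ·R ≈ 0.749 × 6371 ≈ 4769 km, so the target fraction is f = 4000/4769 ≈ 0.839.
Interpolate at f ≈ 0.839 with slerp weights a = sin((1−f)δ)/sin δ ≈ 0.177, b = sin(fδ)/sin δ ≈ 0.863.
p = a·p₁ + b·p₂ ≈ (0.808, 0.582, 0.097); φ = arcsin(p_z) ≈ 5.54°, λ = atan2(p_y, p_x) ≈ 35.76°.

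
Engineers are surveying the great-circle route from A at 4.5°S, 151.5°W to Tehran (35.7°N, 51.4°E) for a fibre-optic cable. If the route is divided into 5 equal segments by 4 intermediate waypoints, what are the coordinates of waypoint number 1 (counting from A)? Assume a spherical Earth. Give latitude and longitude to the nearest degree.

≈ 20°N, 167°W

The haversine formula gives a central angle δ ≈ 2.484 rad (142.3°) between the endpoints.
Interpolate at f = 1/5 with slerp weights a = sin((1−f)δ)/sin δ ≈ 1.496, b = sin(fδ)/sin δ ≈ 0.780.
p = a·p₁ + b·p₂ ≈ (-0.916, -0.217, 0.338); φ = arcsin(p_z) ≈ 19.74°, λ = atan2(p_y, p_x) ≈ -166.68°.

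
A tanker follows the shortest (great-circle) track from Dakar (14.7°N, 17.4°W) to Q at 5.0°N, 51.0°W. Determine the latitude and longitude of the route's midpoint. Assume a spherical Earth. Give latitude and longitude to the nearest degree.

From cos δ = sin φ₁ sin φ₂ + cos φ₁ cos φ₂ cos Δλ, the central angle is δ ≈ 0.601 rad (34.4°).
Interpolate at f = 1/2 with slerp weights a = sin((1−f)δ)/sin δ ≈ 0.523, b = sin(fδ)/sin δ ≈ 0.523.
p = a·p₁ + b·p₂ ≈ (0.811, -0.557, 0.178); φ = arcsin(p_z) ≈ 10.28°, λ = atan2(p_y, p_x) ≈ -34.45°.

≈ 10°N, 34°W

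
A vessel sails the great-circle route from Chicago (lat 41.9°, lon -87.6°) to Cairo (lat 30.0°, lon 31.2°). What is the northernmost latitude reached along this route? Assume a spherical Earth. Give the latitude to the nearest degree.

The great circle lies in the plane with unit normal n̂ = (p₁ × p₂)/|p₁ × p₂|.
Here n̂_z ≈ +0.565; the vertex latitude is φ_max = arccos|n̂_z| ≈ 55.6°.
Check via Clairaut: cos φ_max = |cos φ₁| · sin C = cos(41.9°)·sin(49.4°) ≈ 0.565, again giving ≈ 55.6°.

≈ 56°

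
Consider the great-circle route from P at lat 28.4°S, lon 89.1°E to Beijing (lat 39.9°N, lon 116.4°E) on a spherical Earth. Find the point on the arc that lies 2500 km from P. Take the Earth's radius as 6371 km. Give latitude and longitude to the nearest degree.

≈ lat 7°S, lon 97°E

Convert each endpoint to a unit vector on the sphere (x = cos φ cos λ, y = cos φ sin λ, z = sin φ).
The central angle between the endpoints is δ = arccos(p₁·p₂) ≈ 1.272 rad (72.9°). The total great-circle distance is δ·R ≈ 1.272 × 6371 ≈ 8103 km, so the target fraction is f = 2500/8103 ≈ 0.309.
Interpolate at f ≈ 0.309 with slerp weights a = sin((1−f)δ)/sin δ ≈ 0.806, b = sin(fδ)/sin δ ≈ 0.400.
p = a·p₁ + b·p₂ ≈ (-0.125, 0.984, -0.127); φ = arcsin(p_z) ≈ -7.28°, λ = atan2(p_y, p_x) ≈ 97.26°.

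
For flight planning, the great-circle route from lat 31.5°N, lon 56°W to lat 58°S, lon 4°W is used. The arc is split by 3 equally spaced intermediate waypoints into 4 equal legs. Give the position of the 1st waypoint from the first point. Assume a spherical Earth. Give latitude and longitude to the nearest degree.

Convert each endpoint to a unit vector on the sphere (x = cos φ cos λ, y = cos φ sin λ, z = sin φ).
The central angle between the endpoints is δ = arccos(p₁·p₂) ≈ 1.736 rad (99.5°).
Interpolate at f = 1/4 with slerp weights a = sin((1−f)δ)/sin δ ≈ 0.978, b = sin(fδ)/sin δ ≈ 0.426.
p = a·p₁ + b·p₂ ≈ (0.692, -0.707, 0.149); φ = arcsin(p_z) ≈ 8.58°, λ = atan2(p_y, p_x) ≈ -45.62°.

≈ lat 9°N, lon 46°W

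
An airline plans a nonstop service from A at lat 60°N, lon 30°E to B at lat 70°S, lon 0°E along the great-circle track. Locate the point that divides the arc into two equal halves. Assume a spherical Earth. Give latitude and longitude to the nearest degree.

From cos δ = sin φ₁ sin φ₂ + cos φ₁ cos φ₂ cos Δλ, the central angle is δ ≈ 2.299 rad (131.7°).
Interpolate at f = 1/2 with slerp weights a = sin((1−f)δ)/sin δ ≈ 1.223, b = sin(fδ)/sin δ ≈ 1.223.
p = a·p₁ + b·p₂ ≈ (0.948, 0.306, -0.090); φ = arcsin(p_z) ≈ -5.17°, λ = atan2(p_y, p_x) ≈ 17.88°.

≈ lat 5°S, lon 18°E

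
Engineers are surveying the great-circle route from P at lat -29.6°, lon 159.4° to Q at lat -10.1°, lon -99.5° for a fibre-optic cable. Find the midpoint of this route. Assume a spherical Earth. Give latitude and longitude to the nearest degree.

≈ lat -30°, lon -146°

The haversine formula gives a central angle δ ≈ 1.649 rad (94.5°) between the endpoints.
Interpolate at f = 1/2 with slerp weights a = sin((1−f)δ)/sin δ ≈ 0.736, b = sin(fδ)/sin δ ≈ 0.736.
p = a·p₁ + b·p₂ ≈ (-0.719, -0.490, -0.493); φ = arcsin(p_z) ≈ -29.53°, λ = atan2(p_y, p_x) ≈ -145.74°.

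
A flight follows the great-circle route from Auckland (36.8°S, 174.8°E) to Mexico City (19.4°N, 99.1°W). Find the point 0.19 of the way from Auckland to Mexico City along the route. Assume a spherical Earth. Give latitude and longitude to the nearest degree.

≈ (29°S, 165°W)

Write both endpoints as unit vectors p₁, p₂ with components (cos φ cos λ, cos φ sin λ, sin φ).
The central angle between the endpoints is δ = arccos(p₁·p₂) ≈ 1.719 rad (98.5°).
Interpolate at f = 0.19 with slerp weights a = sin((1−f)δ)/sin δ ≈ 0.995, b = sin(fδ)/sin δ ≈ 0.324.
p = a·p₁ + b·p₂ ≈ (-0.842, -0.230, -0.488); φ = arcsin(p_z) ≈ -29.23°, λ = atan2(p_y, p_x) ≈ -164.73°.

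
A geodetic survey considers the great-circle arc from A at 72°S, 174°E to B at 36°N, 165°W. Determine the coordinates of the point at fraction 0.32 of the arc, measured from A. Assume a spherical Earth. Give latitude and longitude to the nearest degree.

Write both endpoints as unit vectors p₁, p₂ with components (cos φ cos λ, cos φ sin λ, sin φ).
The central angle between the endpoints is δ = arccos(p₁·p₂) ≈ 1.902 rad (109.0°).
Interpolate at f = 0.32 with slerp weights a = sin((1−f)δ)/sin δ ≈ 1.017, b = sin(fδ)/sin δ ≈ 0.605.
p = a·p₁ + b·p₂ ≈ (-0.785, -0.094, -0.612); φ = arcsin(p_z) ≈ -37.73°, λ = atan2(p_y, p_x) ≈ -173.19°.

≈ 38°S, 173°W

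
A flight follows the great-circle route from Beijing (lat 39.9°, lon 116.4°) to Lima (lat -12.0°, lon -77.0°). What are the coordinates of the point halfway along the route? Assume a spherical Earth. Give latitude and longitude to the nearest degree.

Convert each endpoint to a unit vector on the sphere (x = cos φ cos λ, y = cos φ sin λ, z = sin φ).
The central angle between the endpoints is δ = arccos(p₁·p₂) ≈ 2.613 rad (149.7°).
Interpolate at f = 1/2 with slerp weights a = sin((1−f)δ)/sin δ ≈ 1.913, b = sin(fδ)/sin δ ≈ 1.913.
p = a·p₁ + b·p₂ ≈ (-0.232, -0.509, 0.829); φ = arcsin(p_z) ≈ 56.02°, λ = atan2(p_y, p_x) ≈ -114.48°.

≈ lat 56°, lon -114°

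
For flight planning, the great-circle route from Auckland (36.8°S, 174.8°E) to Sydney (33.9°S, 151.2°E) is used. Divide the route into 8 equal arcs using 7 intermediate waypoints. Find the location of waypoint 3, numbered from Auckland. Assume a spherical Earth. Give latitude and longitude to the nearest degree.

≈ (36°S, 166°E)

From cos δ = sin φ₁ sin φ₂ + cos φ₁ cos φ₂ cos Δλ, the central angle is δ ≈ 0.339 rad (19.4°).
Interpolate at f = 3/8 with slerp weights a = sin((1−f)δ)/sin δ ≈ 0.632, b = sin(fδ)/sin δ ≈ 0.381.
p = a·p₁ + b·p₂ ≈ (-0.782, 0.198, -0.591); φ = arcsin(p_z) ≈ -36.26°, λ = atan2(p_y, p_x) ≈ 165.76°.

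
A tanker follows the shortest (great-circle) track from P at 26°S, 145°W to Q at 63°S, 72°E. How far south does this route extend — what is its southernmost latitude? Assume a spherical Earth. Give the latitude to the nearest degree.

The great circle lies in the plane with unit normal n̂ = (p₁ × p₂)/|p₁ × p₂|.
Here n̂_z ≈ -0.246; the vertex latitude is φ_max = arccos|n̂_z| ≈ 75.8°.
Check via Clairaut: cos φ_max = |cos φ₁| · sin C = cos(26.0°)·sin(164.1°) ≈ 0.246, again giving ≈ 75.8°.

≈ 76°S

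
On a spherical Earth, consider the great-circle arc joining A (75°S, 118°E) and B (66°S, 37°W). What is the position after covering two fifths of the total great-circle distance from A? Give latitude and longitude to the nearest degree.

≈ (86°S, 33°E)

Write both endpoints as unit vectors p₁, p₂ with components (cos φ cos λ, cos φ sin λ, sin φ).
The central angle between the endpoints is δ = arccos(p₁·p₂) ≈ 0.665 rad (38.1°).
Interpolate at f = 2/5 with slerp weights a = sin((1−f)δ)/sin δ ≈ 0.630, b = sin(fδ)/sin δ ≈ 0.426.
p = a·p₁ + b·p₂ ≈ (0.062, 0.040, -0.997); φ = arcsin(p_z) ≈ -85.79°, λ = atan2(p_y, p_x) ≈ 32.62°.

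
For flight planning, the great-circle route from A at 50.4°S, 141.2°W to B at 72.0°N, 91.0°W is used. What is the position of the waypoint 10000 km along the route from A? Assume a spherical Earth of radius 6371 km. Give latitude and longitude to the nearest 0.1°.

≈ 37.4°N, 119.1°W

Write both endpoints as unit vectors p₁, p₂ with components (cos φ cos λ, cos φ sin λ, sin φ).
The central angle between the endpoints is δ = arccos(p₁·p₂) ≈ 2.223 rad (127.4°). The total great-circle distance is δ·R ≈ 2.223 × 6371 ≈ 14161 km, so the target fraction is f = 10000/14161 ≈ 0.706.
Interpolate at f ≈ 0.706 with slerp weights a = sin((1−f)δ)/sin δ ≈ 0.764, b = sin(fδ)/sin δ ≈ 1.258.
p = a·p₁ + b·p₂ ≈ (-0.387, -0.694, 0.607); φ = arcsin(p_z) ≈ 37.40°, λ = atan2(p_y, p_x) ≈ -119.12°.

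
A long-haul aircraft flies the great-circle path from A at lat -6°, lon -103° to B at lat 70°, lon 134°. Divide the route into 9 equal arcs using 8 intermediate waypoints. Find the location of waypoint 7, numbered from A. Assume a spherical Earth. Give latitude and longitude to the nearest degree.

≈ lat 68°, lon -156°

Write both endpoints as unit vectors p₁, p₂ with components (cos φ cos λ, cos φ sin λ, sin φ).
The central angle between the endpoints is δ = arccos(p₁·p₂) ≈ 1.858 rad (106.5°).
Interpolate at f = 7/9 with slerp weights a = sin((1−f)δ)/sin δ ≈ 0.418, b = sin(fδ)/sin δ ≈ 1.035.
p = a·p₁ + b·p₂ ≈ (-0.339, -0.151, 0.928); φ = arcsin(p_z) ≈ 68.19°, λ = atan2(p_y, p_x) ≈ -156.02°.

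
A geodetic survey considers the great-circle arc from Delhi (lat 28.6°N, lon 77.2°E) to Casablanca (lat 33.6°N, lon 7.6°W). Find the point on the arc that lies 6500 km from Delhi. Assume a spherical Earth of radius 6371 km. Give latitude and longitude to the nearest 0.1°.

Convert each endpoint to a unit vector on the sphere (x = cos φ cos λ, y = cos φ sin λ, z = sin φ).
The central angle between the endpoints is δ = arccos(p₁·p₂) ≈ 1.233 rad (70.7°). The total great-circle distance is δ·R ≈ 1.233 × 6371 ≈ 7857 km, so the target fraction is f = 6500/7857 ≈ 0.827.
Interpolate at f ≈ 0.827 with slerp weights a = sin((1−f)δ)/sin δ ≈ 0.224, b = sin(fδ)/sin δ ≈ 0.903.
p = a·p₁ + b·p₂ ≈ (0.789, 0.092, 0.607); φ = arcsin(p_z) ≈ 37.38°, λ = atan2(p_y, p_x) ≈ 6.67°.

≈ lat 37.4°N, lon 6.7°E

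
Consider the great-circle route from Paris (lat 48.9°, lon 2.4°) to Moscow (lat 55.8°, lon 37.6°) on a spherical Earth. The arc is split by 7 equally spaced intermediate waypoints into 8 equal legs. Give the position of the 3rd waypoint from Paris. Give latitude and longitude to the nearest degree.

≈ lat 53°, lon 14°

Convert each endpoint to a unit vector on the sphere (x = cos φ cos λ, y = cos φ sin λ, z = sin φ).
The central angle between the endpoints is δ = arccos(p₁·p₂) ≈ 0.389 rad (22.3°).
Interpolate at f = 3/8 with slerp weights a = sin((1−f)δ)/sin δ ≈ 0.635, b = sin(fδ)/sin δ ≈ 0.383.
p = a·p₁ + b·p₂ ≈ (0.588, 0.149, 0.795); φ = arcsin(p_z) ≈ 52.69°, λ = atan2(p_y, p_x) ≈ 14.22°.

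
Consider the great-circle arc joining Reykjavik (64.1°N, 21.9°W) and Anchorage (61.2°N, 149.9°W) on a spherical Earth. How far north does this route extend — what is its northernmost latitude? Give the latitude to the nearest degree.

≈ 77°N

The great circle lies in the plane with unit normal n̂ = (p₁ × p₂)/|p₁ × p₂|.
Here n̂_z ≈ -0.220; the vertex latitude is φ_max = arccos|n̂_z| ≈ 77.3°.
Check via Clairaut: cos φ_max = |cos φ₁| · sin C = cos(64.1°)·sin(30.3°) ≈ 0.220, again giving ≈ 77.3°.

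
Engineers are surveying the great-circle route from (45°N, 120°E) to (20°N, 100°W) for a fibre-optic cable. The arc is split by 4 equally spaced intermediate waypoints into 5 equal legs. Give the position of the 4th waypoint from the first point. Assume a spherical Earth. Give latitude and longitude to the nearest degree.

≈ (38°N, 112°W)

From cos δ = sin φ₁ sin φ₂ + cos φ₁ cos φ₂ cos Δλ, the central angle is δ ≈ 1.841 rad (105.5°).
Interpolate at f = 4/5 with slerp weights a = sin((1−f)δ)/sin δ ≈ 0.374, b = sin(fδ)/sin δ ≈ 1.033.
p = a·p₁ + b·p₂ ≈ (-0.301, -0.727, 0.617); φ = arcsin(p_z) ≈ 38.12°, λ = atan2(p_y, p_x) ≈ -112.46°.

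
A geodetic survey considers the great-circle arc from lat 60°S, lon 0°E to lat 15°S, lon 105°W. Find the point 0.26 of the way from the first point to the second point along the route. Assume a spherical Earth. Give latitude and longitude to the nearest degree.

≈ lat 60°S, lon 45°W

The haversine formula gives a central angle δ ≈ 1.471 rad (84.3°) between the endpoints.
Interpolate at f = 0.26 with slerp weights a = sin((1−f)δ)/sin δ ≈ 0.891, b = sin(fδ)/sin δ ≈ 0.375.
p = a·p₁ + b·p₂ ≈ (0.351, -0.350, -0.868); φ = arcsin(p_z) ≈ -60.26°, λ = atan2(p_y, p_x) ≈ -44.88°.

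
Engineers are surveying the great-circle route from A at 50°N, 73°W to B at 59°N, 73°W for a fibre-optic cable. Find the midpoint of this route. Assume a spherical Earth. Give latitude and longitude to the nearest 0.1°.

≈ 54.5°N, 73.0°W

Write both endpoints as unit vectors p₁, p₂ with components (cos φ cos λ, cos φ sin λ, sin φ).
The central angle between the endpoints is δ = arccos(p₁·p₂) ≈ 0.157 rad (9.0°).
Interpolate at f = 1/2 with slerp weights a = sin((1−f)δ)/sin δ ≈ 0.502, b = sin(fδ)/sin δ ≈ 0.502.
p = a·p₁ + b·p₂ ≈ (0.170, -0.555, 0.814); φ = arcsin(p_z) ≈ 54.50°, λ = atan2(p_y, p_x) ≈ -73.00°.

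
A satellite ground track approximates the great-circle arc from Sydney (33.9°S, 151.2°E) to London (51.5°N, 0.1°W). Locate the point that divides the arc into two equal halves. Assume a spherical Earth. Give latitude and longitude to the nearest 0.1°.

From cos δ = sin φ₁ sin φ₂ + cos φ₁ cos φ₂ cos Δλ, the central angle is δ ≈ 2.668 rad (152.8°).
Interpolate at f = 1/2 with slerp weights a = sin((1−f)δ)/sin δ ≈ 2.129, b = sin(fδ)/sin δ ≈ 2.129.
p = a·p₁ + b·p₂ ≈ (-0.223, 0.849, 0.479); φ = arcsin(p_z) ≈ 28.61°, λ = atan2(p_y, p_x) ≈ 104.73°.

≈ (28.6°N, 104.7°E)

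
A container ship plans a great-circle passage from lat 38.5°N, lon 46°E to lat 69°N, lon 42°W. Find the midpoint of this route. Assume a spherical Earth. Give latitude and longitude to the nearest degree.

≈ lat 61°N, lon 22°E

Write both endpoints as unit vectors p₁, p₂ with components (cos φ cos λ, cos φ sin λ, sin φ).
The central angle between the endpoints is δ = arccos(p₁·p₂) ≈ 0.939 rad (53.8°).
Interpolate at f = 1/2 with slerp weights a = sin((1−f)δ)/sin δ ≈ 0.561, b = sin(fδ)/sin δ ≈ 0.561.
p = a·p₁ + b·p₂ ≈ (0.454, 0.181, 0.872); φ = arcsin(p_z) ≈ 60.73°, λ = atan2(p_y, p_x) ≈ 21.75°.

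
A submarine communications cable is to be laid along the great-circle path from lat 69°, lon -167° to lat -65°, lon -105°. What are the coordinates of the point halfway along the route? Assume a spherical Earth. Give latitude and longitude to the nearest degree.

The haversine formula gives a central angle δ ≈ 2.458 rad (140.8°) between the endpoints.
Interpolate at f = 1/2 with slerp weights a = sin((1−f)δ)/sin δ ≈ 1.491, b = sin(fδ)/sin δ ≈ 1.491.
p = a·p₁ + b·p₂ ≈ (-0.684, -0.729, 0.041); φ = arcsin(p_z) ≈ 2.33°, λ = atan2(p_y, p_x) ≈ -133.17°.

≈ lat 2°, lon -133°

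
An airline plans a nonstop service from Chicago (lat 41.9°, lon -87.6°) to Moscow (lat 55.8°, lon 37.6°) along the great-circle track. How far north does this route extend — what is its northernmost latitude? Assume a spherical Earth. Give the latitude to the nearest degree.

≈ 69°

The great circle lies in the plane with unit normal n̂ = (p₁ × p₂)/|p₁ × p₂|.
Here n̂_z ≈ +0.360; the vertex latitude is φ_max = arccos|n̂_z| ≈ 68.9°.
Check via Clairaut: cos φ_max = |cos φ₁| · sin C = cos(41.9°)·sin(28.9°) ≈ 0.360, again giving ≈ 68.9°.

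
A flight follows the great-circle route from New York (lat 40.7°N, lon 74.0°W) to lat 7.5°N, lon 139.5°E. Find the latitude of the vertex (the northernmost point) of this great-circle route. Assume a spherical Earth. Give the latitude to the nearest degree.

≈ 60°N

The great circle lies in the plane with unit normal n̂ = (p₁ × p₂)/|p₁ × p₂|.
Here n̂_z ≈ -0.494; the vertex latitude is φ_max = arccos|n̂_z| ≈ 60.4°.
Check via Clairaut: cos φ_max = |cos φ₁| · sin C = cos(40.7°)·sin(40.6°) ≈ 0.494, again giving ≈ 60.4°.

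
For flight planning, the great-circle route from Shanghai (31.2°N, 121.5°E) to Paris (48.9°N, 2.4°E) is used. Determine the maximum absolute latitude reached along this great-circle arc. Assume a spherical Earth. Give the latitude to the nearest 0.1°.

≈ 60.3°N

The great circle lies in the plane with unit normal n̂ = (p₁ × p₂)/|p₁ × p₂|.
Here n̂_z ≈ -0.495; the vertex latitude is φ_max = arccos|n̂_z| ≈ 60.3°.
Check via Clairaut: cos φ_max = |cos φ₁| · sin C = cos(31.2°)·sin(35.3°) ≈ 0.495, again giving ≈ 60.3°.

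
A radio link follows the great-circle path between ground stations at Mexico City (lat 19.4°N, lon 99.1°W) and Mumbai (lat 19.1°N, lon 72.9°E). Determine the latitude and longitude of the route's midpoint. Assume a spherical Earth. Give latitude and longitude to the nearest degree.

Write both endpoints as unit vectors p₁, p₂ with components (cos φ cos λ, cos φ sin λ, sin φ).
The central angle between the endpoints is δ = arccos(p₁·p₂) ≈ 2.456 rad (140.7°).
Interpolate at f = 1/2 with slerp weights a = sin((1−f)δ)/sin δ ≈ 1.487, b = sin(fδ)/sin δ ≈ 1.487.
p = a·p₁ + b·p₂ ≈ (0.191, -0.042, 0.981); φ = arcsin(p_z) ≈ 78.70°, λ = atan2(p_y, p_x) ≈ -12.35°.

≈ lat 79°N, lon 12°W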